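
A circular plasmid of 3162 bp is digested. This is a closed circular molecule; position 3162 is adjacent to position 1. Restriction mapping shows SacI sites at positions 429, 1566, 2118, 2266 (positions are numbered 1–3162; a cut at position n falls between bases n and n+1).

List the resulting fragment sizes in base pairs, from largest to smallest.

1325, 1137, 552, 148 bp

Circular molecule, 4 cuts → 4 fragments:
  1566 − 429 = 1137 bp
  2118 − 1566 = 552 bp
  2266 − 2118 = 148 bp
  wrap: 3162 − 2266 + 429 = 1325 bp
Sorted largest to smallest: 1325, 1137, 552, 148 bp.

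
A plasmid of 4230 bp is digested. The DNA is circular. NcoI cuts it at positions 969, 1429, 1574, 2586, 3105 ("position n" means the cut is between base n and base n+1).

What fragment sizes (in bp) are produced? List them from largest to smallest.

Circular molecule, 5 cuts → 5 fragments:
  1429 − 969 = 460 bp
  1574 − 1429 = 145 bp
  2586 − 1574 = 1012 bp
  3105 − 2586 = 519 bp
  wrap: 4230 − 3105 + 969 = 2094 bp
Sorted largest to smallest: 2094, 1012, 519, 460, 145 bp.

2094, 1012, 519, 460, 145 bp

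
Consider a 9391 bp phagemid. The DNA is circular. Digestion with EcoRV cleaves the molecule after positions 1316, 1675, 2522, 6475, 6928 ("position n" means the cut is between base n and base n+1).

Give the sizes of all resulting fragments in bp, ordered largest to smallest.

Circular molecule, 5 cuts → 5 fragments:
  1675 − 1316 = 359 bp
  2522 − 1675 = 847 bp
  6475 − 2522 = 3953 bp
  6928 − 6475 = 453 bp
  wrap: 9391 − 6928 + 1316 = 3779 bp
Sorted largest to smallest: 3953, 3779, 847, 453, 359 bp.

3953, 3779, 847, 453, 359 bp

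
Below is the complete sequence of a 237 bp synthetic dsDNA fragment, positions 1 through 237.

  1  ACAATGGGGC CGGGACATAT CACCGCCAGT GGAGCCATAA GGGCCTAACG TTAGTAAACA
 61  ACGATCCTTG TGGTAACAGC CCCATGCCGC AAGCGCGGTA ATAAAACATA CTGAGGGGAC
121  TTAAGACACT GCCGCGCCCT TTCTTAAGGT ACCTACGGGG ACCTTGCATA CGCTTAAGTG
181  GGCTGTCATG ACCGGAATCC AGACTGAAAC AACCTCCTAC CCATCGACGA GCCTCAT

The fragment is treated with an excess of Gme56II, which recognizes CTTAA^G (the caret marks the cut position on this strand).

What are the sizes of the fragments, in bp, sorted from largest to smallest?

124, 60, 30, 23 bp

Gme56II sites (CTTAAG) start at positions 120, 143, 173.
Gme56II cuts after base 5 of each site (before the last base), so after positions 124, 147, 177.
Linear molecule, 3 cuts → 4 fragments:
  1–124 → 124 bp
  125–147 → 23 bp
  148–177 → 30 bp
  178–237 → 60 bp
Sorted largest to smallest: 124, 60, 30, 23 bp.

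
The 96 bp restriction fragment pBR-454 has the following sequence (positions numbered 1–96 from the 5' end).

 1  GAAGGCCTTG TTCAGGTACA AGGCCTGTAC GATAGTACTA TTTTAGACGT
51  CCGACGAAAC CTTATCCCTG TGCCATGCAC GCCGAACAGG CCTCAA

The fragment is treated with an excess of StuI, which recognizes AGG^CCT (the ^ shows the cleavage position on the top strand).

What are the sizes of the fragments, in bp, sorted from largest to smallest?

StuI sites (AGGCCT) start at positions 3, 21, 88.
StuI cuts after base 3 of each site, so after positions 5, 23, 90.
Linear molecule, 3 cuts → 4 fragments:
  1–5 → 5 bp
  6–23 → 18 bp
  24–90 → 67 bp
  91–96 → 6 bp
Sorted largest to smallest: 67, 18, 6, 5 bp.

67, 18, 6, 5 bp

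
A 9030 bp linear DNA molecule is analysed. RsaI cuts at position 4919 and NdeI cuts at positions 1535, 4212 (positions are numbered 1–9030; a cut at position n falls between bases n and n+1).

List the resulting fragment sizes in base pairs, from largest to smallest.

4111, 2677, 1535, 707 bp

Combined cut positions (sorted): 1535, 4212, 4919.
Linear molecule, 3 cuts → 4 fragments:
  1535 − 0 = 1535 bp
  4212 − 1535 = 2677 bp
  4919 − 4212 = 707 bp
  9030 − 4919 = 4111 bp
Sorted largest to smallest: 4111, 2677, 1535, 707 bp.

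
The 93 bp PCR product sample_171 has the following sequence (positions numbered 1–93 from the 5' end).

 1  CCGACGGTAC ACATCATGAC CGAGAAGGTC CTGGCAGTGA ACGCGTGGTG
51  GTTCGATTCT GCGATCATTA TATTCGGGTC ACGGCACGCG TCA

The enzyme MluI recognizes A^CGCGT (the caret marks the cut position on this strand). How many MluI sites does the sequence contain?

ACGCGT occurs starting at positions 41, 86.
MluI cuts at 2 sites.

2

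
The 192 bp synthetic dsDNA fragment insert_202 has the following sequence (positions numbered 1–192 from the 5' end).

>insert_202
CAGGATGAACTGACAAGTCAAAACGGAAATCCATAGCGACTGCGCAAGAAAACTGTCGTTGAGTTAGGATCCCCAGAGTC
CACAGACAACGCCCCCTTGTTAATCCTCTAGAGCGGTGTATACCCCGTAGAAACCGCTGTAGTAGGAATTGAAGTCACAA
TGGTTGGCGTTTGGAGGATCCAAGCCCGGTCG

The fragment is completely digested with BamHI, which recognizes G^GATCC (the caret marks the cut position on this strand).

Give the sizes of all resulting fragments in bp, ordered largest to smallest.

BamHI sites (GGATCC) start at positions 67, 176.
BamHI cuts after the first base of each site, so after positions 67, 176.
Linear molecule, 2 cuts → 3 fragments:
  1–67 → 67 bp
  68–176 → 109 bp
  177–192 → 16 bp
Sorted largest to smallest: 109, 67, 16 bp.

109, 67, 16 bp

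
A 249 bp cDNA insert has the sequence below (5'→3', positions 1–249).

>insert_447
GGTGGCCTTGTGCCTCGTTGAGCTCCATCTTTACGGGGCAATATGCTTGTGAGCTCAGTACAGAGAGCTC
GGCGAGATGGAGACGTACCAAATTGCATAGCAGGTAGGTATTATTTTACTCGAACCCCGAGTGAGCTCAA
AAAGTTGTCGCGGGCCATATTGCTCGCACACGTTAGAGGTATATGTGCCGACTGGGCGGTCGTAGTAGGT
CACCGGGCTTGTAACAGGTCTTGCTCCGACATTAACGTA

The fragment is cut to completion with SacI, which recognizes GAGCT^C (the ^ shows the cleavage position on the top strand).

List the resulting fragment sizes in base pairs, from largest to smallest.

112, 68, 31, 24, 14 bp

SacI sites (GAGCTC) start at positions 20, 51, 65, 133.
SacI cuts after base 5 of each site (before the last base), so after positions 24, 55, 69, 137.
Linear molecule, 4 cuts → 5 fragments:
  1–24 → 24 bp
  25–55 → 31 bp
  56–69 → 14 bp
  70–137 → 68 bp
  138–249 → 112 bp
Sorted largest to smallest: 112, 68, 31, 24, 14 bp.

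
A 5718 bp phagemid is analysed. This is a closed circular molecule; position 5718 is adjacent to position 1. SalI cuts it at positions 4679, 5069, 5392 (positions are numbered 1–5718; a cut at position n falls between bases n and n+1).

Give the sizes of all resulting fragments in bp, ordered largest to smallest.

5005, 390, 323 bp

Circular molecule, 3 cuts → 3 fragments:
  5069 − 4679 = 390 bp
  5392 − 5069 = 323 bp
  wrap: 5718 − 5392 + 4679 = 5005 bp
Sorted largest to smallest: 5005, 390, 323 bp.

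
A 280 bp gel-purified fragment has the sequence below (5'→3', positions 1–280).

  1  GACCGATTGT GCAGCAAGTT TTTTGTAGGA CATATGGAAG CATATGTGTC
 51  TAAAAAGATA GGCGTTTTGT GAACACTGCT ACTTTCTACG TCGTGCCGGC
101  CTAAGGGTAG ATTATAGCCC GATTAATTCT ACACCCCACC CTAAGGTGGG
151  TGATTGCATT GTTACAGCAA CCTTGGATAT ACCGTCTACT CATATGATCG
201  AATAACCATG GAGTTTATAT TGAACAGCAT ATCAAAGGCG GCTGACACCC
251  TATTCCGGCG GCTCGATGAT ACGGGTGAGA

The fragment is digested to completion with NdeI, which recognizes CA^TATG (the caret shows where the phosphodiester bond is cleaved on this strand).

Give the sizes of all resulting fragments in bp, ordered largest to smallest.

150, 88, 32, 10 bp

NdeI sites (CATATG) start at positions 31, 41, 191.
NdeI cuts after base 2 of each site, so after positions 32, 42, 192.
Linear molecule, 3 cuts → 4 fragments:
  1–32 → 32 bp
  33–42 → 10 bp
  43–192 → 150 bp
  193–280 → 88 bp
Sorted largest to smallest: 150, 88, 32, 10 bp.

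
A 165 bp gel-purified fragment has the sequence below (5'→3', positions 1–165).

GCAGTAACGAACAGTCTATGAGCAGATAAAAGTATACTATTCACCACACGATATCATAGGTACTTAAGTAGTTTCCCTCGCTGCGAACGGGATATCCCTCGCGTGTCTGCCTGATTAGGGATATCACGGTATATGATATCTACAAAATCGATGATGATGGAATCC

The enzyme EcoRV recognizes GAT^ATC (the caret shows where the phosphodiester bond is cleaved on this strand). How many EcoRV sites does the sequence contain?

4

GATATC occurs starting at positions 50, 91, 120, 135.
EcoRV cuts at 4 sites.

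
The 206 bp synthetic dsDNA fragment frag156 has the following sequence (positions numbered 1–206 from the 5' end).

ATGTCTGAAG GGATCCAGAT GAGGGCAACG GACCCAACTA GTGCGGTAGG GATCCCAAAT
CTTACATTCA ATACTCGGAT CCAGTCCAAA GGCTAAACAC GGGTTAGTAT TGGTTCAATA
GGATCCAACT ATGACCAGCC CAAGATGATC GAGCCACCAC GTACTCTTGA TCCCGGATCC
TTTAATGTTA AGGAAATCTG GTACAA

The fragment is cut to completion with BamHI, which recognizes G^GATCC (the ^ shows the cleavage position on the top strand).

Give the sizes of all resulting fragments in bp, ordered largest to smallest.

BamHI sites (GGATCC) start at positions 11, 50, 77, 121, 175.
BamHI cuts after the first base of each site, so after positions 11, 50, 77, 121, 175.
Linear molecule, 5 cuts → 6 fragments:
  1–11 → 11 bp
  12–50 → 39 bp
  51–77 → 27 bp
  78–121 → 44 bp
  122–175 → 54 bp
  176–206 → 31 bp
Sorted largest to smallest: 54, 44, 39, 31, 27, 11 bp.

54, 44, 39, 31, 27, 11 bp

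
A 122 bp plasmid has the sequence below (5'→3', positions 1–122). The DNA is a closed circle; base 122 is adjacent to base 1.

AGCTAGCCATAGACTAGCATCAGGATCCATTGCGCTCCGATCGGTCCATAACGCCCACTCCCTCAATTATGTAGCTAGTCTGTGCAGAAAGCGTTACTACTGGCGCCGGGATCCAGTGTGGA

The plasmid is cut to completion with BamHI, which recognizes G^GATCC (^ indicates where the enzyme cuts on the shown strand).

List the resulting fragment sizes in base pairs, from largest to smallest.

86, 36 bp

BamHI sites (GGATCC) start at positions 23, 109.
BamHI cuts after the first base of each site, so after positions 23, 109.
Circular molecule, 2 cuts → 2 fragments:
  24–109 → 86 bp
  110–122 then 1–23 → 13 + 23 = 36 bp
Sorted largest to smallest: 86, 36 bp.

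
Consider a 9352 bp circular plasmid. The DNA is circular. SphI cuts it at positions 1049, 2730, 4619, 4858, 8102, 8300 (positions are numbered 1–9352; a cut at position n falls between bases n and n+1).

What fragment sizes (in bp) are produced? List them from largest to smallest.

3244, 2101, 1889, 1681, 239, 198 bp

Circular molecule, 6 cuts → 6 fragments:
  2730 − 1049 = 1681 bp
  4619 − 2730 = 1889 bp
  4858 − 4619 = 239 bp
  8102 − 4858 = 3244 bp
  8300 − 8102 = 198 bp
  wrap: 9352 − 8300 + 1049 = 2101 bp
Sorted largest to smallest: 3244, 2101, 1889, 1681, 239, 198 bp.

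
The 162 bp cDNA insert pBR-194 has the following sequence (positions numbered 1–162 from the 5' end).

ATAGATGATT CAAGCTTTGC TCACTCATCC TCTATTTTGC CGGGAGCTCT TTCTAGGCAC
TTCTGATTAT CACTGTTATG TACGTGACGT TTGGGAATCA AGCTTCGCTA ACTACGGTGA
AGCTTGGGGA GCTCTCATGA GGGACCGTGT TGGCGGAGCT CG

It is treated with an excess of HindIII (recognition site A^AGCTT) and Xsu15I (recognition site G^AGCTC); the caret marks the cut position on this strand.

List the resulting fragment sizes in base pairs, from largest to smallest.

56, 32, 27, 20, 12, 9, 6 bp

HindIII sites (AAGCTT) start at positions 12, 100, 120.
HindIII cuts after the first base of each site, so after positions 12, 100, 120.
Xsu15I sites (GAGCTC) start at positions 44, 129, 156.
Xsu15I cuts after the first base of each site, so after positions 44, 129, 156.
Combined cut positions: 12, 44, 100, 120, 129, 156.
Linear molecule, 6 cuts → 7 fragments:
  1–12 → 12 bp
  13–44 → 32 bp
  45–100 → 56 bp
  101–120 → 20 bp
  121–129 → 9 bp
  130–156 → 27 bp
  157–162 → 6 bp
Sorted largest to smallest: 56, 32, 27, 20, 12, 9, 6 bp.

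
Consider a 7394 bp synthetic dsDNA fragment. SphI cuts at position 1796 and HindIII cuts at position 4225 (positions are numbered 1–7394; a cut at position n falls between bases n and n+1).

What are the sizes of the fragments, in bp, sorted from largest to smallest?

3169, 2429, 1796 bp

Combined cut positions (sorted): 1796, 4225.
Linear molecule, 2 cuts → 3 fragments:
  1796 − 0 = 1796 bp
  4225 − 1796 = 2429 bp
  7394 − 4225 = 3169 bp
Sorted largest to smallest: 3169, 2429, 1796 bp.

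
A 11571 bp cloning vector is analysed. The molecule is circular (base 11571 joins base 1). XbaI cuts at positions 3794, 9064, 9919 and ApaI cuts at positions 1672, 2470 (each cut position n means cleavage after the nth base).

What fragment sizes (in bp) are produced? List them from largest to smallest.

Combined cut positions (sorted): 1672, 2470, 3794, 9064, 9919.
Circular molecule, 5 cuts → 5 fragments:
  2470 − 1672 = 798 bp
  3794 − 2470 = 1324 bp
  9064 − 3794 = 5270 bp
  9919 − 9064 = 855 bp
  wrap: 11571 − 9919 + 1672 = 3324 bp
Sorted largest to smallest: 5270, 3324, 1324, 855, 798 bp.

5270, 3324, 1324, 855, 798 bp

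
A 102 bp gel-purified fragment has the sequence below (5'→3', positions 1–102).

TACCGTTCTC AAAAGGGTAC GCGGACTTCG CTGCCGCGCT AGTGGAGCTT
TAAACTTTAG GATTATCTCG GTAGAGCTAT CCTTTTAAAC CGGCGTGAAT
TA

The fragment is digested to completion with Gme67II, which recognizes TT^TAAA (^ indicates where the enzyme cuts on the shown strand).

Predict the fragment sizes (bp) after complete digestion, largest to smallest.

50, 35, 17 bp

Gme67II sites (TTTAAA) start at positions 49, 84.
Gme67II cuts after base 2 of each site, so after positions 50, 85.
Linear molecule, 2 cuts → 3 fragments:
  1–50 → 50 bp
  51–85 → 35 bp
  86–102 → 17 bp
Sorted largest to smallest: 50, 35, 17 bp.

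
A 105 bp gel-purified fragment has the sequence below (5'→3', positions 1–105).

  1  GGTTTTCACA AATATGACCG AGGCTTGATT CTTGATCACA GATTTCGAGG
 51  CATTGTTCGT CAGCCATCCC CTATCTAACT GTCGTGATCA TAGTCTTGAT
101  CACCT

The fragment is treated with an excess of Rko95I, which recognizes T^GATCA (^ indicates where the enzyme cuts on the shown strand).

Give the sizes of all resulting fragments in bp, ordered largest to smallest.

52, 33, 12, 8 bp

Rko95I sites (TGATCA) start at positions 33, 85, 97.
Rko95I cuts after the first base of each site, so after positions 33, 85, 97.
Linear molecule, 3 cuts → 4 fragments:
  1–33 → 33 bp
  34–85 → 52 bp
  86–97 → 12 bp
  98–105 → 8 bp
Sorted largest to smallest: 52, 33, 12, 8 bp.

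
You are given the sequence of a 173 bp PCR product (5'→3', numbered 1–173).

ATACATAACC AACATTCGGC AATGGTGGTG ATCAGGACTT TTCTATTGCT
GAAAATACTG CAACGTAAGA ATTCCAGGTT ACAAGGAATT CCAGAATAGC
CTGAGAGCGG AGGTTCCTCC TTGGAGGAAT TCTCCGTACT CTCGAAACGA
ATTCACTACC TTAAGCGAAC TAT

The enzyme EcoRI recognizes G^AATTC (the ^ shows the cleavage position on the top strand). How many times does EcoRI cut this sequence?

GAATTC occurs starting at positions 69, 86, 127, 149.
EcoRI cuts at 4 sites.

4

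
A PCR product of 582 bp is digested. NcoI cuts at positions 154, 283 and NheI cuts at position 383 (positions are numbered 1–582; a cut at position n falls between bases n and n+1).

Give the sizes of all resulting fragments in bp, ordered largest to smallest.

199, 154, 129, 100 bp

Combined cut positions (sorted): 154, 283, 383.
Linear molecule, 3 cuts → 4 fragments:
  154 − 0 = 154 bp
  283 − 154 = 129 bp
  383 − 283 = 100 bp
  582 − 383 = 199 bp
Sorted largest to smallest: 199, 154, 129, 100 bp.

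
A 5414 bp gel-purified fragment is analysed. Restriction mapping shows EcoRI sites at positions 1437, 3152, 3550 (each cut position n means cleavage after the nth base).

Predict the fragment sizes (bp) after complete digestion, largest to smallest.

1864, 1715, 1437, 398 bp

Linear molecule, 3 cuts → 4 fragments:
  1437 − 0 = 1437 bp
  3152 − 1437 = 1715 bp
  3550 − 3152 = 398 bp
  5414 − 3550 = 1864 bp
Sorted largest to smallest: 1864, 1715, 1437, 398 bp.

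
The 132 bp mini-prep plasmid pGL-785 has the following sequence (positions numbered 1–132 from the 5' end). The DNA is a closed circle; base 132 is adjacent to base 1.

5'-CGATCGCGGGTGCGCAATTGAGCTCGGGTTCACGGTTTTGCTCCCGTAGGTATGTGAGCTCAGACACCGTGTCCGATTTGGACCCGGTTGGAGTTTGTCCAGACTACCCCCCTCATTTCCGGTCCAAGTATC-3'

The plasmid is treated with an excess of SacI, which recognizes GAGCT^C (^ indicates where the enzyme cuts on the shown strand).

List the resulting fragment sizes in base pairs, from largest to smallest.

SacI sites (GAGCTC) start at positions 20, 56.
SacI cuts after base 5 of each site (before the last base), so after positions 24, 60.
Circular molecule, 2 cuts → 2 fragments:
  25–60 → 36 bp
  61–132 then 1–24 → 72 + 24 = 96 bp
Sorted largest to smallest: 96, 36 bp.

96, 36 bp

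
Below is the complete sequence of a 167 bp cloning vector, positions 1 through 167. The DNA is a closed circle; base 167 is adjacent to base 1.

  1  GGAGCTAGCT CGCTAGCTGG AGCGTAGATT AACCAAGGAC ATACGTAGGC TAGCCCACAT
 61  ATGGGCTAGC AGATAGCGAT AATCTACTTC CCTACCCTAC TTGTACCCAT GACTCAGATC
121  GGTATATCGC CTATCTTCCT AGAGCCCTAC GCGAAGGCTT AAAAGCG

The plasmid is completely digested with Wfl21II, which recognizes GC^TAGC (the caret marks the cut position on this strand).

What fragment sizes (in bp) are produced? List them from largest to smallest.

106, 37, 16, 8 bp

Wfl21II sites (GCTAGC) start at positions 4, 12, 49, 65.
Wfl21II cuts after base 2 of each site, so after positions 5, 13, 50, 66.
Circular molecule, 4 cuts → 4 fragments:
  6–13 → 8 bp
  14–50 → 37 bp
  51–66 → 16 bp
  67–167 then 1–5 → 101 + 5 = 106 bp
Sorted largest to smallest: 106, 37, 16, 8 bp.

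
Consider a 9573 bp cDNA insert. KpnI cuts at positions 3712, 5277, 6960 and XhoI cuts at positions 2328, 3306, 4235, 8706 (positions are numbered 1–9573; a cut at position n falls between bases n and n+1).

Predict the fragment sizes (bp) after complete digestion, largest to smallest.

2328, 1746, 1683, 1042, 978, 867, 523, 406 bp

Combined cut positions (sorted): 2328, 3306, 3712, 4235, 5277, 6960, 8706.
Linear molecule, 7 cuts → 8 fragments:
  2328 − 0 = 2328 bp
  3306 − 2328 = 978 bp
  3712 − 3306 = 406 bp
  4235 − 3712 = 523 bp
  5277 − 4235 = 1042 bp
  6960 − 5277 = 1683 bp
  8706 − 6960 = 1746 bp
  9573 − 8706 = 867 bp
Sorted largest to smallest: 2328, 1746, 1683, 1042, 978, 867, 523, 406 bp.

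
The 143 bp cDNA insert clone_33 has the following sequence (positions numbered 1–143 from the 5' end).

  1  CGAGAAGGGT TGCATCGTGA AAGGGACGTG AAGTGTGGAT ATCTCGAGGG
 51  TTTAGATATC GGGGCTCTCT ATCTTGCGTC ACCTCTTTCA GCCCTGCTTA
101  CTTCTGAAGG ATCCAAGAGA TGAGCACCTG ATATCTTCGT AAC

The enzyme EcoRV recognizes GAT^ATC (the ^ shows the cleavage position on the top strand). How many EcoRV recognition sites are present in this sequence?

3

GATATC occurs starting at positions 38, 55, 130.
EcoRV cuts at 3 sites.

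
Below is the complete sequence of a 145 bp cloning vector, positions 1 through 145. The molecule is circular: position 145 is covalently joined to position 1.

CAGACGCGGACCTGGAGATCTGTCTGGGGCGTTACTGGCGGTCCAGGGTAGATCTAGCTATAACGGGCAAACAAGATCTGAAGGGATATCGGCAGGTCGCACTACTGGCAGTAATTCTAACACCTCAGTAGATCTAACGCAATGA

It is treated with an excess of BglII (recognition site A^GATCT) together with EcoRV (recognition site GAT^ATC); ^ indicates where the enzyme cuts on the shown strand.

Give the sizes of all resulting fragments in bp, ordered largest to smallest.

43, 34, 31, 24, 13 bp

BglII sites (AGATCT) start at positions 16, 50, 74, 130.
BglII cuts after the first base of each site, so after positions 16, 50, 74, 130.
The EcoRV site (GATATC) starts at position 85.
EcoRV cuts after base 3 of each site, so after position 87.
Combined cut positions: 16, 50, 74, 87, 130.
Circular molecule, 5 cuts → 5 fragments:
  17–50 → 34 bp
  51–74 → 24 bp
  75–87 → 13 bp
  88–130 → 43 bp
  131–145 then 1–16 → 15 + 16 = 31 bp
Sorted largest to smallest: 43, 34, 31, 24, 13 bp.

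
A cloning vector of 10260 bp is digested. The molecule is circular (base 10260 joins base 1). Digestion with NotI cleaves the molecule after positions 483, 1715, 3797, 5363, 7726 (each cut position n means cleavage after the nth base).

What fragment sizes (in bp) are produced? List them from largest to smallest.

Circular molecule, 5 cuts → 5 fragments:
  1715 − 483 = 1232 bp
  3797 − 1715 = 2082 bp
  5363 − 3797 = 1566 bp
  7726 − 5363 = 2363 bp
  wrap: 10260 − 7726 + 483 = 3017 bp
Sorted largest to smallest: 3017, 2363, 2082, 1566, 1232 bp.

3017, 2363, 2082, 1566, 1232 bp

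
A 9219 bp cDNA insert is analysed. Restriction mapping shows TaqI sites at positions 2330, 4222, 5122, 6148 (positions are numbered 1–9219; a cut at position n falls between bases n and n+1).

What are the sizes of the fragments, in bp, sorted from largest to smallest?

3071, 2330, 1892, 1026, 900 bp

Linear molecule, 4 cuts → 5 fragments:
  2330 − 0 = 2330 bp
  4222 − 2330 = 1892 bp
  5122 − 4222 = 900 bp
  6148 − 5122 = 1026 bp
  9219 − 6148 = 3071 bp
Sorted largest to smallest: 3071, 2330, 1892, 1026, 900 bp.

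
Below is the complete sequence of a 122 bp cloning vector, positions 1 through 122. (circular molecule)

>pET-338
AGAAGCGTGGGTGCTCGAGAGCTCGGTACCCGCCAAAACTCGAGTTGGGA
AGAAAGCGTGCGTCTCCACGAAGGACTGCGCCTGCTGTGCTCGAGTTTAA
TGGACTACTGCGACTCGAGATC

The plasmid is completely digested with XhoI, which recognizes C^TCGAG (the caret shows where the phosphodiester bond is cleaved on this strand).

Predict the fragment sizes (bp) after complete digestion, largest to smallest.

51, 25, 24, 22 bp

XhoI sites (CTCGAG) start at positions 14, 39, 90, 114.
XhoI cuts after the first base of each site, so after positions 14, 39, 90, 114.
Circular molecule, 4 cuts → 4 fragments:
  15–39 → 25 bp
  40–90 → 51 bp
  91–114 → 24 bp
  115–122 then 1–14 → 8 + 14 = 22 bp
Sorted largest to smallest: 51, 25, 24, 22 bp.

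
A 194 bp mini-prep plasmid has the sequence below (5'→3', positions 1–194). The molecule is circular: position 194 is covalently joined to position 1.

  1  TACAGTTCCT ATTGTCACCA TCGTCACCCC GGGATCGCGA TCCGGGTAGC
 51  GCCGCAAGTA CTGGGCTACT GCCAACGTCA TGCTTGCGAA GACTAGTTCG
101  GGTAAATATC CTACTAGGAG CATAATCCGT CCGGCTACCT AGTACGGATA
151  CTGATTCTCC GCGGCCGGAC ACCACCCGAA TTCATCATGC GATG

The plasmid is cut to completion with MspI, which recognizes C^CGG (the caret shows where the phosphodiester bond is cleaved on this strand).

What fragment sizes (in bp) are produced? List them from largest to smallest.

MspI sites (CCGG) start at positions 29, 42, 131, 165.
MspI cuts after the first base of each site, so after positions 29, 42, 131, 165.
Circular molecule, 4 cuts → 4 fragments:
  30–42 → 13 bp
  43–131 → 89 bp
  132–165 → 34 bp
  166–194 then 1–29 → 29 + 29 = 58 bp
Sorted largest to smallest: 89, 58, 34, 13 bp.

89, 58, 34, 13 bp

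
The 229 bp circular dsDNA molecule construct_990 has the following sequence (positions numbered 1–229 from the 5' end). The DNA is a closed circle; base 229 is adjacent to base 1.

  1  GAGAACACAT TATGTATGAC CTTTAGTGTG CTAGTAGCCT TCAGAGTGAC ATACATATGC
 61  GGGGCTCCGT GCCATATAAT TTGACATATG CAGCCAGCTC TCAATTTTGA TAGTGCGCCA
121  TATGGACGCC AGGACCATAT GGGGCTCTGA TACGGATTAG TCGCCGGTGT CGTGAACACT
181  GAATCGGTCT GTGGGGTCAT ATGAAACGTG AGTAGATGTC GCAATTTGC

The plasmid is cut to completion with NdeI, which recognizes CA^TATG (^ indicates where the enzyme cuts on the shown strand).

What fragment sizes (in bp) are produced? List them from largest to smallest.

NdeI sites (CATATG) start at positions 54, 85, 119, 136, 198.
NdeI cuts after base 2 of each site, so after positions 55, 86, 120, 137, 199.
Circular molecule, 5 cuts → 5 fragments:
  56–86 → 31 bp
  87–120 → 34 bp
  121–137 → 17 bp
  138–199 → 62 bp
  200–229 then 1–55 → 30 + 55 = 85 bp
Sorted largest to smallest: 85, 62, 34, 31, 17 bp.

85, 62, 34, 31, 17 bp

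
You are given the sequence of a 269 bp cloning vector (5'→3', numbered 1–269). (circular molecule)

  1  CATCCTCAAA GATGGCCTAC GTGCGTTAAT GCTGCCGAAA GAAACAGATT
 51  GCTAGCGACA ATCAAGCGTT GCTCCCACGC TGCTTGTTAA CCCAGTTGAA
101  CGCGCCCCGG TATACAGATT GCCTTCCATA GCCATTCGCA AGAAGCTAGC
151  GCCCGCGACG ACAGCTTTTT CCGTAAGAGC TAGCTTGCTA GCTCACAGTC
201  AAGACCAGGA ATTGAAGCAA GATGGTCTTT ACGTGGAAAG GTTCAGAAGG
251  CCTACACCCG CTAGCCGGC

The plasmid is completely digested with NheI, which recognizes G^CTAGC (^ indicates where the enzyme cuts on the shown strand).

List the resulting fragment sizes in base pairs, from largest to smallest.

NheI sites (GCTAGC) start at positions 51, 145, 179, 187, 260.
NheI cuts after the first base of each site, so after positions 51, 145, 179, 187, 260.
Circular molecule, 5 cuts → 5 fragments:
  52–145 → 94 bp
  146–179 → 34 bp
  180–187 → 8 bp
  188–260 → 73 bp
  261–269 then 1–51 → 9 + 51 = 60 bp
Sorted largest to smallest: 94, 73, 60, 34, 8 bp.

94, 73, 60, 34, 8 bp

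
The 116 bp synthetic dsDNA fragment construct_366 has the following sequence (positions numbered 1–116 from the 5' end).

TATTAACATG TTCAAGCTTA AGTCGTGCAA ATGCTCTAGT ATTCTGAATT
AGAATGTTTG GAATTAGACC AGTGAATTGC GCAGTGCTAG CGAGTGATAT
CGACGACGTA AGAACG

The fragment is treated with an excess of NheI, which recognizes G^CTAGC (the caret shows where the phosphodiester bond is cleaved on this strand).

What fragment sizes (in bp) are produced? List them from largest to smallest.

86, 30 bp

The NheI site (GCTAGC) starts at position 86.
NheI cuts after the first base of each site, so after position 86.
Linear molecule, 1 cut → 2 fragments:
  1–86 → 86 bp
  87–116 → 30 bp
Sorted largest to smallest: 86, 30 bp.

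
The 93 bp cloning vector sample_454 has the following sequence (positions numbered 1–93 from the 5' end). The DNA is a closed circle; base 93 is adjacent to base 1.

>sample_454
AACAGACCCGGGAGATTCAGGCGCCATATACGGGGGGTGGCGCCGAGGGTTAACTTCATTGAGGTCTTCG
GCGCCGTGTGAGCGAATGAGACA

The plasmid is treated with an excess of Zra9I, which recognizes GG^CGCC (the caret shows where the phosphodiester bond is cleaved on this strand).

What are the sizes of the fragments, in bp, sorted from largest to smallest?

43, 31, 19 bp

Zra9I sites (GGCGCC) start at positions 20, 39, 70.
Zra9I cuts after base 2 of each site, so after positions 21, 40, 71.
Circular molecule, 3 cuts → 3 fragments:
  22–40 → 19 bp
  41–71 → 31 bp
  72–93 then 1–21 → 22 + 21 = 43 bp
Sorted largest to smallest: 43, 31, 19 bp.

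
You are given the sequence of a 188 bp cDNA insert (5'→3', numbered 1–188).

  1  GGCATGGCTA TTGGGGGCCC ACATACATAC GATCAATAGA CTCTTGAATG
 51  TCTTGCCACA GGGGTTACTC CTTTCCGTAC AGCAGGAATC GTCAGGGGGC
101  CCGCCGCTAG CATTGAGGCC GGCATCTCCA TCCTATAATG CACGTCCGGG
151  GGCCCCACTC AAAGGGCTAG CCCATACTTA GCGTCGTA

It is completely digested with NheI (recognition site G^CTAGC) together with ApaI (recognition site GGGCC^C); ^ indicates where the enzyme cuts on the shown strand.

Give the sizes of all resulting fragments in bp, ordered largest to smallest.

NheI sites (GCTAGC) start at positions 106, 166.
NheI cuts after the first base of each site, so after positions 106, 166.
ApaI sites (GGGCCC) start at positions 15, 97, 150.
ApaI cuts after base 5 of each site (before the last base), so after positions 19, 101, 154.
Combined cut positions: 19, 101, 106, 154, 166.
Linear molecule, 5 cuts → 6 fragments:
  1–19 → 19 bp
  20–101 → 82 bp
  102–106 → 5 bp
  107–154 → 48 bp
  155–166 → 12 bp
  167–188 → 22 bp
Sorted largest to smallest: 82, 48, 22, 19, 12, 5 bp.

82, 48, 22, 19, 12, 5 bp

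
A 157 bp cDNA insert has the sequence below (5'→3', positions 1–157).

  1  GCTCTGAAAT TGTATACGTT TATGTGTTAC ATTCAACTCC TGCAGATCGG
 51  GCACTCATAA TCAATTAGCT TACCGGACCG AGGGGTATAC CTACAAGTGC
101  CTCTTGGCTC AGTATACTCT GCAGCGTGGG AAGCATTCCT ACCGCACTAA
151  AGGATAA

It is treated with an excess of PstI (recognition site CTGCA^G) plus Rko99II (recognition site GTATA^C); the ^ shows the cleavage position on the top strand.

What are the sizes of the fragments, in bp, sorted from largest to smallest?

45, 34, 28, 27, 16, 7 bp

PstI sites (CTGCAG) start at positions 40, 119.
PstI cuts after base 5 of each site (before the last base), so after positions 44, 123.
Rko99II sites (GTATAC) start at positions 12, 85, 112.
Rko99II cuts after base 5 of each site (before the last base), so after positions 16, 89, 116.
Combined cut positions: 16, 44, 89, 116, 123.
Linear molecule, 5 cuts → 6 fragments:
  1–16 → 16 bp
  17–44 → 28 bp
  45–89 → 45 bp
  90–116 → 27 bp
  117–123 → 7 bp
  124–157 → 34 bp
Sorted largest to smallest: 45, 34, 28, 27, 16, 7 bp.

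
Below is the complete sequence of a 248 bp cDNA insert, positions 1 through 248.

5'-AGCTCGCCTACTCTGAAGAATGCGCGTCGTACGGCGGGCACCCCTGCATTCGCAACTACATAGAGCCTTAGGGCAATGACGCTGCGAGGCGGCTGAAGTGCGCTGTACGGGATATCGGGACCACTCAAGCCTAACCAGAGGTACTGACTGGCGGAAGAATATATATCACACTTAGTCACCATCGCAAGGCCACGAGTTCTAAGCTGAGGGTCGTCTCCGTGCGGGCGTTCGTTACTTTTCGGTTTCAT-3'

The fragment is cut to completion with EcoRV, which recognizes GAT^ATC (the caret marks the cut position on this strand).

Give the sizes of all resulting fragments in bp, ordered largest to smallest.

The EcoRV site (GATATC) starts at position 111.
EcoRV cuts after base 3 of each site, so after position 113.
Linear molecule, 1 cut → 2 fragments:
  1–113 → 113 bp
  114–248 → 135 bp
Sorted largest to smallest: 135, 113 bp.

135, 113 bp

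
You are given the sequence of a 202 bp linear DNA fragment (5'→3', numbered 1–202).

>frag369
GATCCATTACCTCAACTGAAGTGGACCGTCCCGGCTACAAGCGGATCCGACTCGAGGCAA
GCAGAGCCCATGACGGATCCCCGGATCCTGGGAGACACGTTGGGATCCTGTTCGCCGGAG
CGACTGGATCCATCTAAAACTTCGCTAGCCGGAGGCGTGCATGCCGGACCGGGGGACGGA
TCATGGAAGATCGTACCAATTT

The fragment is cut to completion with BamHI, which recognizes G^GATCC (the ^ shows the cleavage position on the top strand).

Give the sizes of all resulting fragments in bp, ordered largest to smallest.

76, 43, 32, 23, 20, 8 bp

BamHI sites (GGATCC) start at positions 43, 75, 83, 103, 126.
BamHI cuts after the first base of each site, so after positions 43, 75, 83, 103, 126.
Linear molecule, 5 cuts → 6 fragments:
  1–43 → 43 bp
  44–75 → 32 bp
  76–83 → 8 bp
  84–103 → 20 bp
  104–126 → 23 bp
  127–202 → 76 bp
Sorted largest to smallest: 76, 43, 32, 23, 20, 8 bp.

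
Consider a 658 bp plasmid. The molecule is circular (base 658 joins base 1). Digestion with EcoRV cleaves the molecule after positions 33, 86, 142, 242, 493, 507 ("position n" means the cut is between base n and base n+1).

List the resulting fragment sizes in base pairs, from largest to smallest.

251, 184, 100, 56, 53, 14 bp

Circular molecule, 6 cuts → 6 fragments:
  86 − 33 = 53 bp
  142 − 86 = 56 bp
  242 − 142 = 100 bp
  493 − 242 = 251 bp
  507 − 493 = 14 bp
  wrap: 658 − 507 + 33 = 184 bp
Sorted largest to smallest: 251, 184, 100, 56, 53, 14 bp.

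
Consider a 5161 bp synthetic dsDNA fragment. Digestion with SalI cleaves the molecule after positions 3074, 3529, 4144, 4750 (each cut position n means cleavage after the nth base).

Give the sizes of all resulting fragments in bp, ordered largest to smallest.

Linear molecule, 4 cuts → 5 fragments:
  3074 − 0 = 3074 bp
  3529 − 3074 = 455 bp
  4144 − 3529 = 615 bp
  4750 − 4144 = 606 bp
  5161 − 4750 = 411 bp
Sorted largest to smallest: 3074, 615, 606, 455, 411 bp.

3074, 615, 606, 455, 411 bp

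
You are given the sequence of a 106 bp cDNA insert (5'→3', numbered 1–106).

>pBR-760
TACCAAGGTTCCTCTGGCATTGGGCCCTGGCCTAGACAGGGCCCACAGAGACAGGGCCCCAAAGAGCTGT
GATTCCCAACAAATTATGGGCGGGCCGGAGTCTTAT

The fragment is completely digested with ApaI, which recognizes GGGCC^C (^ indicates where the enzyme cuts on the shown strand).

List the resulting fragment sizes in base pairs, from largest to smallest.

ApaI sites (GGGCCC) start at positions 22, 39, 54.
ApaI cuts after base 5 of each site (before the last base), so after positions 26, 43, 58.
Linear molecule, 3 cuts → 4 fragments:
  1–26 → 26 bp
  27–43 → 17 bp
  44–58 → 15 bp
  59–106 → 48 bp
Sorted largest to smallest: 48, 26, 17, 15 bp.

48, 26, 17, 15 bp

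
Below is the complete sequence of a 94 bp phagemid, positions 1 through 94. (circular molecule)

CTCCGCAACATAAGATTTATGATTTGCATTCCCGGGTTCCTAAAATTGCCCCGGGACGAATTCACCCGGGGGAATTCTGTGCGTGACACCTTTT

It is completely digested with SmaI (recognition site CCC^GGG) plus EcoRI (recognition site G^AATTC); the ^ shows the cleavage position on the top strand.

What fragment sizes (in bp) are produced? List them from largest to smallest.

SmaI sites (CCCGGG) start at positions 31, 50, 65.
SmaI cuts after base 3 of each site, so after positions 33, 52, 67.
EcoRI sites (GAATTC) start at positions 58, 72.
EcoRI cuts after the first base of each site, so after positions 58, 72.
Combined cut positions: 33, 52, 58, 67, 72.
Circular molecule, 5 cuts → 5 fragments:
  34–52 → 19 bp
  53–58 → 6 bp
  59–67 → 9 bp
  68–72 → 5 bp
  73–94 then 1–33 → 22 + 33 = 55 bp
Sorted largest to smallest: 55, 19, 9, 6, 5 bp.

55, 19, 9, 6, 5 bp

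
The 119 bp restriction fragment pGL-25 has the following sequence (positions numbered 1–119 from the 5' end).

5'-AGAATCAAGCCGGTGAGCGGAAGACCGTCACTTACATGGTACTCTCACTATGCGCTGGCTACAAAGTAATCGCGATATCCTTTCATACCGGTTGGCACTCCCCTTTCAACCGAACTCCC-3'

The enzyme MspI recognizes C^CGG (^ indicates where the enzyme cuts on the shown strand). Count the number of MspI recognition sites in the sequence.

2

CCGG occurs starting at positions 10, 88.
MspI cuts at 2 sites.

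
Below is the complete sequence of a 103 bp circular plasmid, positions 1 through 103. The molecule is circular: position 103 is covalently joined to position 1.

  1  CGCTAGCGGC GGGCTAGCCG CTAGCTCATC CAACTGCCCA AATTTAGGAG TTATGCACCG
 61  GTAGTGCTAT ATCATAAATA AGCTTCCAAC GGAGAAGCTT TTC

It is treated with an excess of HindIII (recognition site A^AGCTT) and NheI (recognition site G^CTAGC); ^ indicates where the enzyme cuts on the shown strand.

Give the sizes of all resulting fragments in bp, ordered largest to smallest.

60, 15, 11, 10, 7 bp

HindIII sites (AAGCTT) start at positions 80, 95.
HindIII cuts after the first base of each site, so after positions 80, 95.
NheI sites (GCTAGC) start at positions 2, 13, 20.
NheI cuts after the first base of each site, so after positions 2, 13, 20.
Combined cut positions: 2, 13, 20, 80, 95.
Circular molecule, 5 cuts → 5 fragments:
  3–13 → 11 bp
  14–20 → 7 bp
  21–80 → 60 bp
  81–95 → 15 bp
  96–103 then 1–2 → 8 + 2 = 10 bp
Sorted largest to smallest: 60, 15, 11, 10, 7 bp.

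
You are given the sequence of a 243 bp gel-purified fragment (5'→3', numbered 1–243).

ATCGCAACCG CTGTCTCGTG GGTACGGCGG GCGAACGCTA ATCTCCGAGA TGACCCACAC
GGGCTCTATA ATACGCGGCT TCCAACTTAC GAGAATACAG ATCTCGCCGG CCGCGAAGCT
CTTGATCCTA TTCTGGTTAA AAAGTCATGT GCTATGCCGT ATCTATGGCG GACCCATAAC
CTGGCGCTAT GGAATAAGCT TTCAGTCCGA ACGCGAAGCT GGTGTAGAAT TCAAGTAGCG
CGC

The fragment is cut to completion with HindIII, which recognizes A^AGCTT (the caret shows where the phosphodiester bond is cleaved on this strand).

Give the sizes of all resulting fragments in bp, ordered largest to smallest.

The HindIII site (AAGCTT) starts at position 196.
HindIII cuts after the first base of each site, so after position 196.
Linear molecule, 1 cut → 2 fragments:
  1–196 → 196 bp
  197–243 → 47 bp
Sorted largest to smallest: 196, 47 bp.

196, 47 bp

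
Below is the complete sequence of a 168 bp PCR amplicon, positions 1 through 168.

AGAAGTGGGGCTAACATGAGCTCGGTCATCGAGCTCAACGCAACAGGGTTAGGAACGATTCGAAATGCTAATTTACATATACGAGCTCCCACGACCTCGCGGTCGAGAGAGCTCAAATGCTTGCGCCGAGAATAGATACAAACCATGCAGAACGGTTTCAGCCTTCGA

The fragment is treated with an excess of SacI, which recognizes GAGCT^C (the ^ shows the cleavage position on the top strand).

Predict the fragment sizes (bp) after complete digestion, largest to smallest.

SacI sites (GAGCTC) start at positions 18, 31, 83, 109.
SacI cuts after base 5 of each site (before the last base), so after positions 22, 35, 87, 113.
Linear molecule, 4 cuts → 5 fragments:
  1–22 → 22 bp
  23–35 → 13 bp
  36–87 → 52 bp
  88–113 → 26 bp
  114–168 → 55 bp
Sorted largest to smallest: 55, 52, 26, 22, 13 bp.

55, 52, 26, 22, 13 bp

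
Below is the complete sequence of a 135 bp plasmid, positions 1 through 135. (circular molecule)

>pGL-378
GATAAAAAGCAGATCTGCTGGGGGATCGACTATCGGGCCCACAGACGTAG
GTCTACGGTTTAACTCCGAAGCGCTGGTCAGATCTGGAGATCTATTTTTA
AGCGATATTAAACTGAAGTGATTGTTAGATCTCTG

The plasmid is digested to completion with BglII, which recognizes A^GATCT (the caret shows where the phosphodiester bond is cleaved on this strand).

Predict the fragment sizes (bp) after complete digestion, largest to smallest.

BglII sites (AGATCT) start at positions 11, 80, 88, 127.
BglII cuts after the first base of each site, so after positions 11, 80, 88, 127.
Circular molecule, 4 cuts → 4 fragments:
  12–80 → 69 bp
  81–88 → 8 bp
  89–127 → 39 bp
  128–135 then 1–11 → 8 + 11 = 19 bp
Sorted largest to smallest: 69, 39, 19, 8 bp.

69, 39, 19, 8 bp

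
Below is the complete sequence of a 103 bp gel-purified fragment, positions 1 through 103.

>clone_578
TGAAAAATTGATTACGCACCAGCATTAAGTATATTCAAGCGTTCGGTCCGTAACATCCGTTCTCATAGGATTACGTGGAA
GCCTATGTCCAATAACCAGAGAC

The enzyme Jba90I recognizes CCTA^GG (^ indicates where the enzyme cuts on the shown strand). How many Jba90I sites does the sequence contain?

0

No occurrence of CCTAGG is present in the sequence.
Jba90I does not cut: 0 sites.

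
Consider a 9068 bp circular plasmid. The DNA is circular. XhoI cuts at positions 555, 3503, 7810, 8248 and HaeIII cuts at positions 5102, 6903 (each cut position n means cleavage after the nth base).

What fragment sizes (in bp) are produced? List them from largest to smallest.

2948, 1801, 1599, 1375, 907, 438 bp

Combined cut positions (sorted): 555, 3503, 5102, 6903, 7810, 8248.
Circular molecule, 6 cuts → 6 fragments:
  3503 − 555 = 2948 bp
  5102 − 3503 = 1599 bp
  6903 − 5102 = 1801 bp
  7810 − 6903 = 907 bp
  8248 − 7810 = 438 bp
  wrap: 9068 − 8248 + 555 = 1375 bp
Sorted largest to smallest: 2948, 1801, 1599, 1375, 907, 438 bp.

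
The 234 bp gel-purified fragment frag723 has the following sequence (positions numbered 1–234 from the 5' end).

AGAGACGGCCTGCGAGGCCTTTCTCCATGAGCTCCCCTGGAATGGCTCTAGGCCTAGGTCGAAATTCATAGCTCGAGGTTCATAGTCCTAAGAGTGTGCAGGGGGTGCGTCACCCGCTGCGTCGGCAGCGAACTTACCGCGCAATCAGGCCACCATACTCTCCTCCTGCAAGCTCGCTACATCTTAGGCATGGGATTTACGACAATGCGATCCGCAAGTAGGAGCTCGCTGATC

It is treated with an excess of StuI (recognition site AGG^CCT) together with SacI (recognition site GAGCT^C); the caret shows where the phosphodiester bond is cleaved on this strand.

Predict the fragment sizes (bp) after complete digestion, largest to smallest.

174, 19, 17, 16, 8 bp

StuI sites (AGGCCT) start at positions 15, 50.
StuI cuts after base 3 of each site, so after positions 17, 52.
SacI sites (GAGCTC) start at positions 29, 222.
SacI cuts after base 5 of each site (before the last base), so after positions 33, 226.
Combined cut positions: 17, 33, 52, 226.
Linear molecule, 4 cuts → 5 fragments:
  1–17 → 17 bp
  18–33 → 16 bp
  34–52 → 19 bp
  53–226 → 174 bp
  227–234 → 8 bp
Sorted largest to smallest: 174, 19, 17, 16, 8 bp.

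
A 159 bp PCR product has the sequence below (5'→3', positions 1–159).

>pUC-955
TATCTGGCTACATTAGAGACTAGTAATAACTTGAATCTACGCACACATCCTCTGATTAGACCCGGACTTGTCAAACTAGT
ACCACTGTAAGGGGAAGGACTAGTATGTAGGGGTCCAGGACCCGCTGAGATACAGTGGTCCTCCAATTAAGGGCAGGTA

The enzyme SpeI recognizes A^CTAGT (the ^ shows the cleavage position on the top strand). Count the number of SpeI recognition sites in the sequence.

ACTAGT occurs starting at positions 19, 75, 99.
SpeI cuts at 3 sites.

3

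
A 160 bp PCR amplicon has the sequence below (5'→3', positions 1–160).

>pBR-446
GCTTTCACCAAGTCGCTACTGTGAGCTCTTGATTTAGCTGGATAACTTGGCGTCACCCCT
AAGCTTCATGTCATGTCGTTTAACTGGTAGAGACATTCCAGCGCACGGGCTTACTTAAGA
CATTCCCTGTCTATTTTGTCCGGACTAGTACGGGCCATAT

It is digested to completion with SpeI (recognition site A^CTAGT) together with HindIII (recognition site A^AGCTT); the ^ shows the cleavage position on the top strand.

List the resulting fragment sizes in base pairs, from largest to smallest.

83, 61, 16 bp

The SpeI site (ACTAGT) starts at position 144.
SpeI cuts after the first base of each site, so after position 144.
The HindIII site (AAGCTT) starts at position 61.
HindIII cuts after the first base of each site, so after position 61.
Combined cut positions: 61, 144.
Linear molecule, 2 cuts → 3 fragments:
  1–61 → 61 bp
  62–144 → 83 bp
  145–160 → 16 bp
Sorted largest to smallest: 83, 61, 16 bp.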